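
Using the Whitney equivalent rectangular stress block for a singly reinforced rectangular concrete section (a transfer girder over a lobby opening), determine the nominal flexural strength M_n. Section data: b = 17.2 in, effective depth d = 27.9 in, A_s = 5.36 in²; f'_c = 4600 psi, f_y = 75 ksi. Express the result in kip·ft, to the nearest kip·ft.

T = A_s f_y = 5.36 × 75 = 402 kips.
a = T/(0.85 f'_c b) = 402/(0.85 × 4.6 × 17.2) = 5.978 in.
M_n = T(d − a/2) = 402 × (27.9 − 2.989) = 10014.2 kip·in = 10014.2/12 = 834.52 kip·ft.

M_n ≈ 835 kip·ft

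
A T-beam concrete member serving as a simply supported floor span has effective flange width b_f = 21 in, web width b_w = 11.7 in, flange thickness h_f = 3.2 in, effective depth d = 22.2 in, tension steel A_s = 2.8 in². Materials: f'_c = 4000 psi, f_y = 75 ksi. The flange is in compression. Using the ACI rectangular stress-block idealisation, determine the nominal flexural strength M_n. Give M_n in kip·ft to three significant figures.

M_n ≈ 363 kip·ft

Tension: T = A_s f_y = 2.8 × 75 = 210 kips.
Try a within the flange: a = T/(0.85 f'_c b_f) = 210/(0.85 × 4 × 21) = 2.941 in.
Since a = 2.941 ≤ h_f = 3.2 in, the stress block lies entirely in the flange; analyse as a rectangular beam of width b_f.
M_n = T(d − a/2) = 210 × (22.2 − 1.4705) = 4353.2 kip·in.
M_n = 4353.2/12 = 362.77 kip·ft.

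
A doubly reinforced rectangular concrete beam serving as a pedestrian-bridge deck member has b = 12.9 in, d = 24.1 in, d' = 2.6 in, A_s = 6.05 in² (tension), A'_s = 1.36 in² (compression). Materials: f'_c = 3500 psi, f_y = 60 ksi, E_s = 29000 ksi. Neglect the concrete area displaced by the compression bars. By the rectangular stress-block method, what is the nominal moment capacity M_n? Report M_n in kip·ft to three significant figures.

M_n ≈ 625 kip·ft

Assume both steels yield.
a = (A_s − A'_s) f_y/(0.85 f'_c b) = (6.05 − 1.36) × 60/(0.85 × 3.5 × 12.9) = 7.332 in.
c = a/β₁ = 7.332/0.85 = 8.626 in; ε'_s = 0.003(c − d')/c = 0.0021 ≥ ε_y = 0.0021, so the compression steel yields.
M_n = (A_s − A'_s) f_y (d − a/2) + A'_s f_y (d − d') = 281.4 × (24.1 − 3.666) + 81.6 × (24.1 − 2.6) = 5750.1 + 1754.4 = 7504.5 kip·in = 7504.5/12 = 625.38 kip·ft.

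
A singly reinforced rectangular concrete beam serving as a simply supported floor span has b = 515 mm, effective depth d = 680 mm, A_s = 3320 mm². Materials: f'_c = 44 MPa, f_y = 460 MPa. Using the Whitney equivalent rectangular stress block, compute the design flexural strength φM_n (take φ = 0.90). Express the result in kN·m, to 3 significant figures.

T = A_s f_y = 3320 × 460 = 1527200 N = 1527.2 kN.
From C = T: a = T/(0.85 f'_c b) = 1527200/(0.85 × 44 × 515) = 79.29 mm.
M_n = T(d − a/2) = 1527.2 kN × (680 − 39.645) mm = 977.95 kN·m.
φM_n = 0.90 × 977.95 = 880.16 kN·m.

φM_n ≈ 880 kN·m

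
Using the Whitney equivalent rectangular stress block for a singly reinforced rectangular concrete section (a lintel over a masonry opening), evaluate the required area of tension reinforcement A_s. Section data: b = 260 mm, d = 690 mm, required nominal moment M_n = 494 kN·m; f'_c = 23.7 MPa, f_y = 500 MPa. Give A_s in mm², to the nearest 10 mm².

A_s ≈ 1610 mm²

With M_n = 0.85 f'_c a b (d − a/2), solve the quadratic for a:
a = d − √(d² − 2M_n/(0.85 f'_c b)) = 690 − √(690² − 2 × 494×10⁶/(0.85 × 23.7 × 260)) = 153.84 mm.
A_s = 0.85 f'_c a b / f_y = 0.85 × 23.7 × 153.84 × 260 / 500 = 1611.5 mm².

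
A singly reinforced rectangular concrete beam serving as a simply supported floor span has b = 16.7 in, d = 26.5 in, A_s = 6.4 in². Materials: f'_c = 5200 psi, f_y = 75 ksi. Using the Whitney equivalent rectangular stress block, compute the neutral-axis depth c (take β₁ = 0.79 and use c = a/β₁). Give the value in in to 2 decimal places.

c ≈ 8.23 in

T = A_s f_y = 6.4 × 75 = 480 kips.
a = T/(0.85 f'_c b) = 480/(0.85 × 5.2 × 16.7) = 6.5028 in.
With β₁ = 0.79, c = a/β₁ = 6.5028/0.79 = 8.23 in.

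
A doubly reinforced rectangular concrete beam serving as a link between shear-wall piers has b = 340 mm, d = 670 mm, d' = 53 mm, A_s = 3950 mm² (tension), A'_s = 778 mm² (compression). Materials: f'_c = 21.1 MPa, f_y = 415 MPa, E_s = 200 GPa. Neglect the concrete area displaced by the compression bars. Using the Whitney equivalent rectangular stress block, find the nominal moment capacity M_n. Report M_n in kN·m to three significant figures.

Assume both tension and compression steel yield.
Net tension couple steel: A_s − A'_s = 3172 mm².
a = (A_s − A'_s) f_y / (0.85 f'_c b) = 1316380/(0.85 × 21.1 × 340) = 215.87 mm.
c = a/β₁ = 215.87/0.85 = 253.96 mm; ε'_s = 0.003(c − d')/c = 0.0024 ≥ f_y/E_s = 0.0021, so compression steel does yield.
M_n = (A_s − A'_s) f_y (d − a/2) + A'_s f_y (d − d') = [1316380 × (670 − 107.935) + 322870 × (670 − 53)] × 10⁻⁶ = 739.89 + 199.21 = 939.10 kN·m.

M_n ≈ 939 kN·m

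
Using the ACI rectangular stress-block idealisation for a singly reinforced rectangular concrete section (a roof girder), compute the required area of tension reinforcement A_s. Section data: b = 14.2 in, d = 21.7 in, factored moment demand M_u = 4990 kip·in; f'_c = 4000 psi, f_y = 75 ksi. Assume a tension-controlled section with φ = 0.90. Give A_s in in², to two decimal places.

M_n = M_u/φ = 4990/0.90 = 5544.44 kip·in.
From M_n = 0.85 f'_c a b (d − a/2):
a = d − √(d² − 2M_n/(0.85 f'_c b)) = 21.7 − √(21.7² − 2 × 5544.44/(0.85 × 4 × 14.2)) = 6.169 in.
A_s = 0.85 f'_c a b / f_y = 0.85 × 4 × 6.169 × 14.2 / 75 = 3.971 in².

A_s ≈ 3.97 in²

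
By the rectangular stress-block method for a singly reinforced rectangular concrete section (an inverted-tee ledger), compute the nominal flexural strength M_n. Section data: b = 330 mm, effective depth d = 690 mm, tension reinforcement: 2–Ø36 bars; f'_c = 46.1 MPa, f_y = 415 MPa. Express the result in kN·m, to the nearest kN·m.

M_n ≈ 555 kN·m

A_s = 2 × 1018 = 2036 mm².
T = A_s f_y = 2036 × 415 = 844940 N = 844.94 kN.
From C = T: a = T/(0.85 f'_c b) = 844940/(0.85 × 46.1 × 330) = 65.34 mm.
M_n = T(d − a/2) = 844.94 kN × (690 − 32.67) mm = 555.40 kN·m.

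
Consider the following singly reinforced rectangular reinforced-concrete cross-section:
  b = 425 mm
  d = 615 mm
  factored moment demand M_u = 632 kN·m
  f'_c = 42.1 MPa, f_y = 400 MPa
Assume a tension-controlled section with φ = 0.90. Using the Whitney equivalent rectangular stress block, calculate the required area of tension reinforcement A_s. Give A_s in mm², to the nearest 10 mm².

A_s ≈ 3050 mm²

M_n = M_u/φ = 632/0.90 = 702.222 kN·m.
With M_n = 0.85 f'_c a b (d − a/2), solve the quadratic for a:
a = d − √(d² − 2M_n/(0.85 f'_c b)) = 615 − √(615² − 2 × 702.222×10⁶/(0.85 × 42.1 × 425)) = 80.32 mm.
A_s = 0.85 f'_c a b / f_y = 0.85 × 42.1 × 80.32 × 425 / 400 = 3053.9 mm².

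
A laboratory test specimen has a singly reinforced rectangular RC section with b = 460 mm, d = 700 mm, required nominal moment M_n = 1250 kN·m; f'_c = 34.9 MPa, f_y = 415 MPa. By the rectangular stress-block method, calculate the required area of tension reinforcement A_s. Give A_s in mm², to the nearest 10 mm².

A_s ≈ 4800 mm²

With M_n = 0.85 f'_c a b (d − a/2), solve the quadratic for a:
a = d − √(d² − 2M_n/(0.85 f'_c b)) = 700 − √(700² − 2 × 1250×10⁶/(0.85 × 34.9 × 460)) = 146.11 mm.
A_s = 0.85 f'_c a b / f_y = 0.85 × 34.9 × 146.11 × 460 / 415 = 4804.3 mm².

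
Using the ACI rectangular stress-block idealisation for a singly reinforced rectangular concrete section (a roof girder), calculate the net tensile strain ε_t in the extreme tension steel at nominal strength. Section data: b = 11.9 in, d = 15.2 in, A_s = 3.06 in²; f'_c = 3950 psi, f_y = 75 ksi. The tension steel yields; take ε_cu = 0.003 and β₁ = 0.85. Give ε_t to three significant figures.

a = A_s f_y/(0.85 f'_c b) = 5.744 in.
β₁ = 0.85, so c = a/β₁ = 5.744/0.85 = 6.758 in.
From the linear strain diagram with ε_cu = 0.003: ε_t = 0.003 (d − c)/c = 0.003 × (15.2 − 6.758)/6.758 = 0.00375.
ε_t < 0.004 — the section is over-reinforced for flexure under ACI limits.

ε_t ≈ 0.00375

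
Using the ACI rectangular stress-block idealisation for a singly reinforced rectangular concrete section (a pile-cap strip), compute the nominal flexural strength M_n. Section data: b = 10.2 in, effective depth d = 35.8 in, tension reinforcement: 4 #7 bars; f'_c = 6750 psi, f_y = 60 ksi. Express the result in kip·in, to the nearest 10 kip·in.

M_n ≈ 4980 kip·in

A_s = 4 × 0.6 = 2.4 in².
T = A_s f_y = 2.4 × 60 = 144 kips.
a = T/(0.85 f'_c b) = 144/(0.85 × 6.75 × 10.2) = 2.461 in.
M_n = T(d − a/2) = 144 × (35.8 − 1.2305) = 4978.0 kip·in.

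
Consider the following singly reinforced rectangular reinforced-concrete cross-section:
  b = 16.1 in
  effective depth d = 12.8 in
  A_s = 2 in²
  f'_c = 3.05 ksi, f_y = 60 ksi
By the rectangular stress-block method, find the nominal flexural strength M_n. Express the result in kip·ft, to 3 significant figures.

T = A_s f_y = 2 × 60 = 120 kips.
a = T/(0.85 f'_c b) = 120/(0.85 × 3.05 × 16.1) = 2.875 in.
M_n = T(d − a/2) = 120 × (12.8 − 1.4375) = 1363.5 kip·in = 1363.5/12 = 113.63 kip·ft.

M_n ≈ 114 kip·ft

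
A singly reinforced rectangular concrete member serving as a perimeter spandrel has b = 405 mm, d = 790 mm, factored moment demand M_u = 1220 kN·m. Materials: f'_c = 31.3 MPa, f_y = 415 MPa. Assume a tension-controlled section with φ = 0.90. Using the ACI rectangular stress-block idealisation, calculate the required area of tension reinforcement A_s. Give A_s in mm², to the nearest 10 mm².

A_s ≈ 4670 mm²

M_n = M_u/φ = 1220/0.90 = 1355.56 kN·m.
With M_n = 0.85 f'_c a b (d − a/2), solve the quadratic for a:
a = d − √(d² − 2M_n/(0.85 f'_c b)) = 790 − √(790² − 2 × 1355.56×10⁶/(0.85 × 31.3 × 405)) = 179.68 mm.
A_s = 0.85 f'_c a b / f_y = 0.85 × 31.3 × 179.68 × 405 / 415 = 4665.2 mm².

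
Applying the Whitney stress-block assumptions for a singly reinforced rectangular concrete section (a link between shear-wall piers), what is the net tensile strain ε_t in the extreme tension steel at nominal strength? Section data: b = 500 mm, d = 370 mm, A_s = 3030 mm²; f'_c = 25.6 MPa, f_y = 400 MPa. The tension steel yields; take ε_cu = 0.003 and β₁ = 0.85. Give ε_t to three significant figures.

a = A_s f_y/(0.85 f'_c b) = 111.40 mm.
β₁ = 0.85, so c = a/β₁ = 111.40/0.85 = 131.06 mm.
From the linear strain diagram with ε_cu = 0.003: ε_t = 0.003 (d − c)/c = 0.003 × (370 − 131.06)/131.06 = 0.00547.
Since ε_t ≥ 0.005, the section is tension-controlled.

ε_t ≈ 0.00547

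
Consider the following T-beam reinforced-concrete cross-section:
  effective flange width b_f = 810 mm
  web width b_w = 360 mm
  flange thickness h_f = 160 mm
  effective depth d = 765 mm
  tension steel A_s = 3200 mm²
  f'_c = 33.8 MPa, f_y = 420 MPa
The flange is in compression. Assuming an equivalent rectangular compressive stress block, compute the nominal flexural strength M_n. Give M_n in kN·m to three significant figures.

Tension: T = A_s f_y = 3200 × 420 = 1344000 N.
Try a within the flange: a = T/(0.85 f'_c b_f) = 1344000/(0.85 × 33.8 × 810) = 57.75 mm.
Since a = 57.75 ≤ h_f = 160 mm, the stress block lies entirely in the flange; analyse as a rectangular beam of width b_f.
M_n = T(d − a/2) = 1344000 × (765 − 28.875) = 989.35 × 10⁶ N·mm.
M_n = 989.35 kN·m.

M_n ≈ 989 kN·m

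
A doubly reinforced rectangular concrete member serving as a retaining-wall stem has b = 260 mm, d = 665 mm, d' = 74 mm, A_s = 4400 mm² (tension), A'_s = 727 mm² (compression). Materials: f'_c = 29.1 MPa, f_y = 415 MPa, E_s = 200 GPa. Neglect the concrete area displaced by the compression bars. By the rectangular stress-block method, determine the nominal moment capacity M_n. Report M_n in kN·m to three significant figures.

Assume both tension and compression steel yield.
Net tension couple steel: A_s − A'_s = 3673 mm².
a = (A_s − A'_s) f_y / (0.85 f'_c b) = 1524295/(0.85 × 29.1 × 260) = 237.02 mm.
c = a/β₁ = 237.02/0.842 = 281.50 mm; ε'_s = 0.003(c − d')/c = 0.0022 ≥ f_y/E_s = 0.0021, so compression steel does yield.
M_n = (A_s − A'_s) f_y (d − a/2) + A'_s f_y (d − d') = [1524295 × (665 − 118.51) + 301705 × (665 − 74)] × 10⁻⁶ = 833.01 + 178.31 = 1011.32 kN·m.

M_n ≈ 1010 kN·m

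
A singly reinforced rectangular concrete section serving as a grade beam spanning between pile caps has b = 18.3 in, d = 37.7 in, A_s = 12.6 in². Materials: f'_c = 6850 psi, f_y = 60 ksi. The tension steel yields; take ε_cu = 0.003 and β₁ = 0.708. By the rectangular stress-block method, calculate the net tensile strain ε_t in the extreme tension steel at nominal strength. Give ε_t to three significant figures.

ε_t ≈ 0.00829

a = A_s f_y/(0.85 f'_c b) = 7.095 in.
β₁ = 0.708, so c = a/β₁ = 7.095/0.708 = 10.021 in.
From the linear strain diagram with ε_cu = 0.003: ε_t = 0.003 (d − c)/c = 0.003 × (37.7 − 10.021)/10.021 = 0.00829.
Since ε_t ≥ 0.005, the section is tension-controlled.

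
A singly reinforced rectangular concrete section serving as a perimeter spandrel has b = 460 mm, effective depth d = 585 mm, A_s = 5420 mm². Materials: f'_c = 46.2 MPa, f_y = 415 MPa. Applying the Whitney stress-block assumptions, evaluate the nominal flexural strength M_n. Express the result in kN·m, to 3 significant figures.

M_n ≈ 1180 kN·m

T = A_s f_y = 5420 × 415 = 2249300 N = 2249.3 kN.
From C = T: a = T/(0.85 f'_c b) = 2249300/(0.85 × 46.2 × 460) = 124.52 mm.
M_n = T(d − a/2) = 2249.3 kN × (585 − 62.26) mm = 1175.80 kN·m.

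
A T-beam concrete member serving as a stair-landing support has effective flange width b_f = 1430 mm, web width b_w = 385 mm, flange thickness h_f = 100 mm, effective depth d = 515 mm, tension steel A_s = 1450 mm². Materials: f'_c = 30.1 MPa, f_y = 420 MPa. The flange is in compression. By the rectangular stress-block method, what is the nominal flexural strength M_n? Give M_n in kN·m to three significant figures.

Tension: T = A_s f_y = 1450 × 420 = 609000 N.
Try a within the flange: a = T/(0.85 f'_c b_f) = 609000/(0.85 × 30.1 × 1430) = 16.65 mm.
Since a = 16.65 ≤ h_f = 100 mm, the stress block lies entirely in the flange; analyse as a rectangular beam of width b_f.
M_n = T(d − a/2) = 609000 × (515 − 8.325) = 308.57 × 10⁶ N·mm.
M_n = 308.57 kN·m.

M_n ≈ 309 kN·m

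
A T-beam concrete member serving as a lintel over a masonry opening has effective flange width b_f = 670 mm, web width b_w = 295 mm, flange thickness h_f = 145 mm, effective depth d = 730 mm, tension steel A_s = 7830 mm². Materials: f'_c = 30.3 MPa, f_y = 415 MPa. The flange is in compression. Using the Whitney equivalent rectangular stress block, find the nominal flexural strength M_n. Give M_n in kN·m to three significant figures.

Tension: T = A_s f_y = 7830 × 415 = 3249450 N.
Try a within the flange: a = T/(0.85 f'_c b_f) = 3249450/(0.85 × 30.3 × 670) = 188.31 mm.
a = 188.31 > h_f = 145 mm: the block extends into the web. Split into flange-overhang and web parts.
C_f = 0.85 f'_c (b_f − b_w) h_f = 0.85 × 30.3 × (670 − 295) × 145 = 1400428 N.
Remaining web compression depth: a_w = (T − C_f)/(0.85 f'_c b_w) = (3249450 − 1400428)/(0.85 × 30.3 × 295) = 243.37 mm.
M_n = C_f(d − h_f/2) + (T − C_f)(d − a_w/2) = 1400428 × (730 − 72.5) + 1849022 × (730 − 121.685) = 920.78 + 1124.79 = 2045.57 × 10⁶ N·mm.
M_n = 2045.57 kN·m.

M_n ≈ 2050 kN·m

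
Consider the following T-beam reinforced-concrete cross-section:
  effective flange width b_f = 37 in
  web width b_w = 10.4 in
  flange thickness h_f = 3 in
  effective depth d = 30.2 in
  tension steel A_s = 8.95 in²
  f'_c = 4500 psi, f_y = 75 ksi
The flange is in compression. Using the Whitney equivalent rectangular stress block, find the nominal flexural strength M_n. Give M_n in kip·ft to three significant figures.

Tension: T = A_s f_y = 8.95 × 75 = 671.25 kips.
Try a within the flange: a = T/(0.85 f'_c b_f) = 671.25/(0.85 × 4.5 × 37) = 4.743 in.
a = 4.743 > h_f = 3 in: the block extends into the web. Split into flange-overhang and web parts.
C_f = 0.85 f'_c (b_f − b_w) h_f = 0.85 × 4.5 × (37 − 10.4) × 3 = 305.2 kips.
Remaining web compression depth: a_w = (T − C_f)/(0.85 f'_c b_w) = (671.25 − 305.2)/(0.85 × 4.5 × 10.4) = 9.202 in.
M_n = C_f(d − h_f/2) + (T − C_f)(d − a_w/2) = 305.2 × (30.2 − 1.5) + 366.05 × (30.2 − 4.601) = 8759.2 + 9370.5 = 18129.7 kip·in.
M_n = 18129.7/12 = 1510.81 kip·ft.

M_n ≈ 1510 kip·ft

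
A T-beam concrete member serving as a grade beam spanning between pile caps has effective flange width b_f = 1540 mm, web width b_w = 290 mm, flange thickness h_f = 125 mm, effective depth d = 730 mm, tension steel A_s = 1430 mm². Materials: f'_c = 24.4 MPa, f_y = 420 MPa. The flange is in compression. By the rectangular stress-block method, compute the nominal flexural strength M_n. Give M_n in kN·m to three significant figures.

M_n ≈ 433 kN·m

Tension: T = A_s f_y = 1430 × 420 = 600600 N.
Try a within the flange: a = T/(0.85 f'_c b_f) = 600600/(0.85 × 24.4 × 1540) = 18.80 mm.
Since a = 18.80 ≤ h_f = 125 mm, the stress block lies entirely in the flange; analyse as a rectangular beam of width b_f.
M_n = T(d − a/2) = 600600 × (730 − 9.4) = 432.79 × 10⁶ N·mm.
M_n = 432.79 kN·m.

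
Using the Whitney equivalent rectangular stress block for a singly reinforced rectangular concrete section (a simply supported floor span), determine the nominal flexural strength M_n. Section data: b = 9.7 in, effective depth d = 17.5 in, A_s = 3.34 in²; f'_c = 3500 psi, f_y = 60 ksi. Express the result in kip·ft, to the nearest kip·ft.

T = A_s f_y = 3.34 × 60 = 200.4 kips.
a = T/(0.85 f'_c b) = 200.4/(0.85 × 3.5 × 9.7) = 6.944 in.
M_n = T(d − a/2) = 200.4 × (17.5 − 3.472) = 2811.2 kip·in = 2811.2/12 = 234.27 kip·ft.

M_n ≈ 234 kip·ft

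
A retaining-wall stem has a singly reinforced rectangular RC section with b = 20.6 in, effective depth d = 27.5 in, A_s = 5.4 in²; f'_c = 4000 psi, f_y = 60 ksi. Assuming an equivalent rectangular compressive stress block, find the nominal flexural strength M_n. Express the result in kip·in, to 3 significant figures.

M_n ≈ 8160 kip·in

T = A_s f_y = 5.4 × 60 = 324 kips.
a = T/(0.85 f'_c b) = 324/(0.85 × 4 × 20.6) = 4.626 in.
M_n = T(d − a/2) = 324 × (27.5 − 2.313) = 8160.6 kip·in.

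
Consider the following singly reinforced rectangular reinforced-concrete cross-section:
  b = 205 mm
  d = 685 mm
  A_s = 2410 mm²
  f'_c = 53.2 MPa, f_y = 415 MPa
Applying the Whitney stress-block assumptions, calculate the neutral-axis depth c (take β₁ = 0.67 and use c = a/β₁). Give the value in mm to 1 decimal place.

c ≈ 161.0 mm

T = A_s f_y = 2410 × 415 = 1000150 N = 1000.15 kN.
Setting C = 0.85 f'_c a b equal to T: a = 1000150/(0.85 × 53.2 × 205) = 107.890 mm.
With β₁ = 0.67, c = a/β₁ = 107.890/0.67 = 161.0 mm.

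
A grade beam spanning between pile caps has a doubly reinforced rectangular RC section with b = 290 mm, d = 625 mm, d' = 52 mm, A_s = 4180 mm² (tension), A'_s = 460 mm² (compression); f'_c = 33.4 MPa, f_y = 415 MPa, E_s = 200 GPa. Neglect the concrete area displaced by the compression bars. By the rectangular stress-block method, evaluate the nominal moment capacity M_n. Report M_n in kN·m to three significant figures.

Assume both tension and compression steel yield.
Net tension couple steel: A_s − A'_s = 3720 mm².
a = (A_s − A'_s) f_y / (0.85 f'_c b) = 1543800/(0.85 × 33.4 × 290) = 187.51 mm.
c = a/β₁ = 187.51/0.811 = 231.21 mm; ε'_s = 0.003(c − d')/c = 0.0023 ≥ f_y/E_s = 0.0021, so compression steel does yield.
M_n = (A_s − A'_s) f_y (d − a/2) + A'_s f_y (d − d') = [1543800 × (625 − 93.755) + 190900 × (625 − 52)] × 10⁻⁶ = 820.14 + 109.39 = 929.53 kN·m.

M_n ≈ 930 kN·m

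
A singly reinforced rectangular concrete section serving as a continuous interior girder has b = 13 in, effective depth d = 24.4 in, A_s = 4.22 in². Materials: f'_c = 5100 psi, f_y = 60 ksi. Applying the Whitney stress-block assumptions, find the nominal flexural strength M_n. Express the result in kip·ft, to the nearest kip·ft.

T = A_s f_y = 4.22 × 60 = 253.2 kips.
a = T/(0.85 f'_c b) = 253.2/(0.85 × 5.1 × 13) = 4.493 in.
M_n = T(d − a/2) = 253.2 × (24.4 − 2.2465) = 5609.3 kip·in = 5609.3/12 = 467.44 kip·ft.

M_n ≈ 467 kip·ft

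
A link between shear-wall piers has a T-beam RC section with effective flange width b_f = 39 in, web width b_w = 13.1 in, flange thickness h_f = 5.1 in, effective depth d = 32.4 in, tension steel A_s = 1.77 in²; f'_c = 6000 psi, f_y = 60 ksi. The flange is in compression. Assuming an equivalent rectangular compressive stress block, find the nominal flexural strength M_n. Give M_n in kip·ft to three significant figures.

Tension: T = A_s f_y = 1.77 × 60 = 106.2 kips.
Try a within the flange: a = T/(0.85 f'_c b_f) = 106.2/(0.85 × 6 × 39) = 0.534 in.
Since a = 0.534 ≤ h_f = 5.1 in, the stress block lies entirely in the flange; analyse as a rectangular beam of width b_f.
M_n = T(d − a/2) = 106.2 × (32.4 − 0.267) = 3412.5 kip·in.
M_n = 3412.5/12 = 284.38 kip·ft.

M_n ≈ 284 kip·ft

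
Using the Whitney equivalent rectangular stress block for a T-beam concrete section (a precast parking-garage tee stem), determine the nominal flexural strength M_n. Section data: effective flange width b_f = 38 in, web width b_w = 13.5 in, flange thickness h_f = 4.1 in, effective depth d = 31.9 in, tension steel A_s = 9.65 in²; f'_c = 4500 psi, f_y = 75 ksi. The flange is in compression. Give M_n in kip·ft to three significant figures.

M_n ≈ 1770 kip·ft

Tension: T = A_s f_y = 9.65 × 75 = 723.75 kips.
Try a within the flange: a = T/(0.85 f'_c b_f) = 723.75/(0.85 × 4.5 × 38) = 4.979 in.
a = 4.979 > h_f = 4.1 in: the block extends into the web. Split into flange-overhang and web parts.
C_f = 0.85 f'_c (b_f − b_w) h_f = 0.85 × 4.5 × (38 − 13.5) × 4.1 = 384.2 kips.
Remaining web compression depth: a_w = (T − C_f)/(0.85 f'_c b_w) = (723.75 − 384.2)/(0.85 × 4.5 × 13.5) = 6.576 in.
M_n = C_f(d − h_f/2) + (T − C_f)(d − a_w/2) = 384.2 × (31.9 − 2.05) + 339.55 × (31.9 − 3.288) = 11468.4 + 9715.2 = 21183.6 kip·in.
M_n = 21183.6/12 = 1765.30 kip·ft.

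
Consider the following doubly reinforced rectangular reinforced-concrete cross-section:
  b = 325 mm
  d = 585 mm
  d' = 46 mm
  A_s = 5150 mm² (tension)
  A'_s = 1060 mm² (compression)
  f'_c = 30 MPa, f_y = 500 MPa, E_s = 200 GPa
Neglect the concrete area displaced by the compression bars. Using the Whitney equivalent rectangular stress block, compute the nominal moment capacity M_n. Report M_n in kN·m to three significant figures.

Assume both tension and compression steel yield.
Net tension couple steel: A_s − A'_s = 4090 mm².
a = (A_s − A'_s) f_y / (0.85 f'_c b) = 2045000/(0.85 × 30 × 325) = 246.76 mm.
c = a/β₁ = 246.76/0.836 = 295.17 mm; ε'_s = 0.003(c − d')/c = 0.0025 ≥ f_y/E_s = 0.0025, so compression steel does yield.
M_n = (A_s − A'_s) f_y (d − a/2) + A'_s f_y (d − d') = [2045000 × (585 − 123.38) + 530000 × (585 − 46)] × 10⁻⁶ = 944.01 + 285.67 = 1229.68 kN·m.

M_n ≈ 1230 kN·m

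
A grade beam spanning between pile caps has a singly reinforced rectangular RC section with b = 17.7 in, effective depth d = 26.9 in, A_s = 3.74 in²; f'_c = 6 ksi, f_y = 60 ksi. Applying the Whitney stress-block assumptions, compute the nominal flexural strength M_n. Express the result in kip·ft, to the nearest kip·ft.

T = A_s f_y = 3.74 × 60 = 224.4 kips.
a = T/(0.85 f'_c b) = 224.4/(0.85 × 6 × 17.7) = 2.486 in.
M_n = T(d − a/2) = 224.4 × (26.9 − 1.243) = 5757.4 kip·in = 5757.4/12 = 479.78 kip·ft.

M_n ≈ 480 kip·ft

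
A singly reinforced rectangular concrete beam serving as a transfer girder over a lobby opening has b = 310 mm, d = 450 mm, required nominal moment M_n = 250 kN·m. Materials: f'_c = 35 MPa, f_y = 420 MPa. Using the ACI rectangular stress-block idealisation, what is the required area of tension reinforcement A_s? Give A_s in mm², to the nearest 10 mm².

A_s ≈ 1430 mm²

With M_n = 0.85 f'_c a b (d − a/2), solve the quadratic for a:
a = d − √(d² − 2M_n/(0.85 f'_c b)) = 450 − √(450² − 2 × 250×10⁶/(0.85 × 35 × 310)) = 64.92 mm.
A_s = 0.85 f'_c a b / f_y = 0.85 × 35 × 64.92 × 310 / 420 = 1425.5 mm².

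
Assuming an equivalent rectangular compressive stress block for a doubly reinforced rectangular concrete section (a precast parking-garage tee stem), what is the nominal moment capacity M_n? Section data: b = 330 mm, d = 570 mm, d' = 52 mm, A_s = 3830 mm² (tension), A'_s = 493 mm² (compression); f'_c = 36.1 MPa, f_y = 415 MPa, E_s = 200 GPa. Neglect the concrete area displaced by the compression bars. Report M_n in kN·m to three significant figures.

M_n ≈ 801 kN·m

Assume both tension and compression steel yield.
Net tension couple steel: A_s − A'_s = 3337 mm².
a = (A_s − A'_s) f_y / (0.85 f'_c b) = 1384855/(0.85 × 36.1 × 330) = 136.76 mm.
c = a/β₁ = 136.76/0.792 = 172.68 mm; ε'_s = 0.003(c − d')/c = 0.0021 ≥ f_y/E_s = 0.0021, so compression steel does yield.
M_n = (A_s − A'_s) f_y (d − a/2) + A'_s f_y (d − d') = [1384855 × (570 − 68.38) + 204595 × (570 − 52)] × 10⁻⁶ = 694.67 + 105.98 = 800.65 kN·m.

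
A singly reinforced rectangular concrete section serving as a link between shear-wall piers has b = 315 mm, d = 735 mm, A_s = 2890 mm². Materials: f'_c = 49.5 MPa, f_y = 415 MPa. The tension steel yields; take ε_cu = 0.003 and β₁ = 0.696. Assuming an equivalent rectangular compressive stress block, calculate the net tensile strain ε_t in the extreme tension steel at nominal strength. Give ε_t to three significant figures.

a = A_s f_y/(0.85 f'_c b) = 90.49 mm.
β₁ = 0.696, so c = a/β₁ = 90.49/0.696 = 130.01 mm.
From the linear strain diagram with ε_cu = 0.003: ε_t = 0.003 (d − c)/c = 0.003 × (735 − 130.01)/130.01 = 0.0140.
Since ε_t ≥ 0.005, the section is tension-controlled.

ε_t ≈ 0.0140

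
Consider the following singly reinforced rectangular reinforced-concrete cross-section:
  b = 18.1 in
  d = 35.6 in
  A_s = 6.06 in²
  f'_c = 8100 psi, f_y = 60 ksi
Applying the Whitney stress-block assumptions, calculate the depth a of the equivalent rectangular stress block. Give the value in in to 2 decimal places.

T = A_s f_y = 6.06 × 60 = 363.6 kips.
a = T/(0.85 f'_c b) = 363.6/(0.85 × 8.1 × 18.1) = 2.92 in.

a ≈ 2.92 in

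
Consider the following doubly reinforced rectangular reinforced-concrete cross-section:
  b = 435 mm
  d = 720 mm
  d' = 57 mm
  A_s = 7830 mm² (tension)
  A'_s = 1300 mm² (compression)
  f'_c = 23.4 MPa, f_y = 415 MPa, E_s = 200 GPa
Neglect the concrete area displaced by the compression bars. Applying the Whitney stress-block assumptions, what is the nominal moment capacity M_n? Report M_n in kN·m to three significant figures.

Assume both tension and compression steel yield.
Net tension couple steel: A_s − A'_s = 6530 mm².
a = (A_s − A'_s) f_y / (0.85 f'_c b) = 2709950/(0.85 × 23.4 × 435) = 313.21 mm.
c = a/β₁ = 313.21/0.85 = 368.48 mm; ε'_s = 0.003(c − d')/c = 0.0025 ≥ f_y/E_s = 0.0021, so compression steel does yield.
M_n = (A_s − A'_s) f_y (d − a/2) + A'_s f_y (d − d') = [2709950 × (720 − 156.605) + 539500 × (720 − 57)] × 10⁻⁶ = 1526.77 + 357.69 = 1884.46 kN·m.

M_n ≈ 1880 kN·m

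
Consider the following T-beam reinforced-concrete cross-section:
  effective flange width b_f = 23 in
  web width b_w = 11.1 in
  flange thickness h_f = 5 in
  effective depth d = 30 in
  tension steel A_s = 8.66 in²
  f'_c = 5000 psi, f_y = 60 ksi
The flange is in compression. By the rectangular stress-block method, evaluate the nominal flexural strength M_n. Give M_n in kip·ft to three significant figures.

Tension: T = A_s f_y = 8.66 × 60 = 519.6 kips.
Try a within the flange: a = T/(0.85 f'_c b_f) = 519.6/(0.85 × 5 × 23) = 5.316 in.
a = 5.316 > h_f = 5 in: the block extends into the web. Split into flange-overhang and web parts.
C_f = 0.85 f'_c (b_f − b_w) h_f = 0.85 × 5 × (23 − 11.1) × 5 = 252.9 kips.
Remaining web compression depth: a_w = (T − C_f)/(0.85 f'_c b_w) = (519.6 − 252.9)/(0.85 × 5 × 11.1) = 5.653 in.
M_n = C_f(d − h_f/2) + (T − C_f)(d − a_w/2) = 252.9 × (30 − 2.5) + 266.7 × (30 − 2.8265) = 6954.8 + 7247.2 = 14202.0 kip·in.
M_n = 14202.0/12 = 1183.50 kip·ft.

M_n ≈ 1180 kip·ft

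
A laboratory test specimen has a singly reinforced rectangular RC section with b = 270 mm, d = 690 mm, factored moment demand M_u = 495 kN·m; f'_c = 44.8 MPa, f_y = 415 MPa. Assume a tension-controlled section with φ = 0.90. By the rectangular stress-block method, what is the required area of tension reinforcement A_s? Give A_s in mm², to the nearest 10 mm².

M_n = M_u/φ = 495/0.90 = 550 kN·m.
With M_n = 0.85 f'_c a b (d − a/2), solve the quadratic for a:
a = d − √(d² − 2M_n/(0.85 f'_c b)) = 690 − √(690² − 2 × 550×10⁶/(0.85 × 44.8 × 270)) = 82.45 mm.
A_s = 0.85 f'_c a b / f_y = 0.85 × 44.8 × 82.45 × 270 / 415 = 2042.7 mm².

A_s ≈ 2040 mm²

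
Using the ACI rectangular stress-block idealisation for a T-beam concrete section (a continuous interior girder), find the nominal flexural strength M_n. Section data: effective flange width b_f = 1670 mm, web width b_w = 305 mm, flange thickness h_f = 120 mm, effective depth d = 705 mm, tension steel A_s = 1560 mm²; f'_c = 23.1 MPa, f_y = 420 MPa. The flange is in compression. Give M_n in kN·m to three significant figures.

M_n ≈ 455 kN·m

Tension: T = A_s f_y = 1560 × 420 = 655200 N.
Try a within the flange: a = T/(0.85 f'_c b_f) = 655200/(0.85 × 23.1 × 1670) = 19.98 mm.
Since a = 19.98 ≤ h_f = 120 mm, the stress block lies entirely in the flange; analyse as a rectangular beam of width b_f.
M_n = T(d − a/2) = 655200 × (705 − 9.99) = 455.37 × 10⁶ N·mm.
M_n = 455.37 kN·m.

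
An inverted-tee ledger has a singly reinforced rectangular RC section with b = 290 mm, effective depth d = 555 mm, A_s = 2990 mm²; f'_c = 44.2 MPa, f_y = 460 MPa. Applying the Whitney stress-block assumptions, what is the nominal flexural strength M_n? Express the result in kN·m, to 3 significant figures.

M_n ≈ 677 kN·m

T = A_s f_y = 2990 × 460 = 1375400 N = 1375.4 kN.
From C = T: a = T/(0.85 f'_c b) = 1375400/(0.85 × 44.2 × 290) = 126.24 mm.
M_n = T(d − a/2) = 1375.4 kN × (555 − 63.12) mm = 676.53 kN·m.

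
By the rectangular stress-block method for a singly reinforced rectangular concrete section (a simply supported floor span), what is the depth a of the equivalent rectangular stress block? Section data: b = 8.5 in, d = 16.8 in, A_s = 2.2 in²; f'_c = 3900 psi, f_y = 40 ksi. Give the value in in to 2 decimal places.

a ≈ 3.12 in

T = A_s f_y = 2.2 × 40 = 88 kips.
a = T/(0.85 f'_c b) = 88/(0.85 × 3.9 × 8.5) = 3.12 in.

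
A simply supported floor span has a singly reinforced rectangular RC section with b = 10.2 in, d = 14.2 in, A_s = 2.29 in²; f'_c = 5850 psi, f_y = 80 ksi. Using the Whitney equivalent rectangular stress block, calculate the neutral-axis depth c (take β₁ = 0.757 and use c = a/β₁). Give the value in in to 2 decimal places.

T = A_s f_y = 2.29 × 80 = 183.2 kips.
a = T/(0.85 f'_c b) = 183.2/(0.85 × 5.85 × 10.2) = 3.6120 in.
With β₁ = 0.757, c = a/β₁ = 3.6120/0.757 = 4.77 in.

c ≈ 4.77 in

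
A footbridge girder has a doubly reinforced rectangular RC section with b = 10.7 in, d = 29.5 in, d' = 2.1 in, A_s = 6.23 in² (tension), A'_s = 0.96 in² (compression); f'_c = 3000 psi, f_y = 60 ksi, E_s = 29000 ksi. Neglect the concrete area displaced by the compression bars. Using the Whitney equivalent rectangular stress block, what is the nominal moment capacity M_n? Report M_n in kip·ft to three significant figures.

Assume both steels yield.
a = (A_s − A'_s) f_y/(0.85 f'_c b) = (6.23 − 0.96) × 60/(0.85 × 3 × 10.7) = 11.589 in.
c = a/β₁ = 11.589/0.85 = 13.634 in; ε'_s = 0.003(c − d')/c = 0.0025 ≥ ε_y = 0.0021, so the compression steel yields.
M_n = (A_s − A'_s) f_y (d − a/2) + A'_s f_y (d − d') = 316.2 × (29.5 − 5.7945) + 57.6 × (29.5 − 2.1) = 7495.7 + 1578.2 = 9073.9 kip·in = 9073.9/12 = 756.16 kip·ft.

M_n ≈ 756 kip·ft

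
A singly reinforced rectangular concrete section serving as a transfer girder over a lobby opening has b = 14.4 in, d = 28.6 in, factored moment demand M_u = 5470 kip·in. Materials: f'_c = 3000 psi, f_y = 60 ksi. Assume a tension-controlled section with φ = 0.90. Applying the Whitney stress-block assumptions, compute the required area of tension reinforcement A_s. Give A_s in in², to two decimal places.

A_s ≈ 4.00 in²

M_n = M_u/φ = 5470/0.90 = 6077.78 kip·in.
From M_n = 0.85 f'_c a b (d − a/2):
a = d − √(d² − 2M_n/(0.85 f'_c b)) = 28.6 − √(28.6² − 2 × 6077.78/(0.85 × 3 × 14.4)) = 6.534 in.
A_s = 0.85 f'_c a b / f_y = 0.85 × 3 × 6.534 × 14.4 / 60 = 3.999 in².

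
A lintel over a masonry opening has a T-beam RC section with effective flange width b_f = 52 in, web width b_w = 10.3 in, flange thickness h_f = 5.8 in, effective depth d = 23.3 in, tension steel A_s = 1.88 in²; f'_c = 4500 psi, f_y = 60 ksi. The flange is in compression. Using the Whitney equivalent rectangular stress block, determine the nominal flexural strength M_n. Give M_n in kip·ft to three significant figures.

M_n ≈ 216 kip·ft

Tension: T = A_s f_y = 1.88 × 60 = 112.8 kips.
Try a within the flange: a = T/(0.85 f'_c b_f) = 112.8/(0.85 × 4.5 × 52) = 0.567 in.
Since a = 0.567 ≤ h_f = 5.8 in, the stress block lies entirely in the flange; analyse as a rectangular beam of width b_f.
M_n = T(d − a/2) = 112.8 × (23.3 − 0.2835) = 2596.3 kip·in.
M_n = 2596.3/12 = 216.36 kip·ft.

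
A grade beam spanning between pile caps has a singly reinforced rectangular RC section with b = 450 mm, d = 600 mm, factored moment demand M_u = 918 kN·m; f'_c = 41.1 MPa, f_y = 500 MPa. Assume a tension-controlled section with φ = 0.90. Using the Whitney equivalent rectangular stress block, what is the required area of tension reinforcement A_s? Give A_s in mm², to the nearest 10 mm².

A_s ≈ 3780 mm²

M_n = M_u/φ = 918/0.90 = 1020 kN·m.
With M_n = 0.85 f'_c a b (d − a/2), solve the quadratic for a:
a = d − √(d² − 2M_n/(0.85 f'_c b)) = 600 − √(600² − 2 × 1020×10⁶/(0.85 × 41.1 × 450)) = 120.17 mm.
A_s = 0.85 f'_c a b / f_y = 0.85 × 41.1 × 120.17 × 450 / 500 = 3778.3 mm².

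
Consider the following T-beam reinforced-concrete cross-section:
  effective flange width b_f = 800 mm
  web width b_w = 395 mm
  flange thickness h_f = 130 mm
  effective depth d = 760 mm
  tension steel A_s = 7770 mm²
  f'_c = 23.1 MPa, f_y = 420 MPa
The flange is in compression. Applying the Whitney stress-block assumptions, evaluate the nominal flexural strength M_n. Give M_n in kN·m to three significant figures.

Tension: T = A_s f_y = 7770 × 420 = 3263400 N.
Try a within the flange: a = T/(0.85 f'_c b_f) = 3263400/(0.85 × 23.1 × 800) = 207.75 mm.
a = 207.75 > h_f = 130 mm: the block extends into the web. Split into flange-overhang and web parts.
C_f = 0.85 f'_c (b_f − b_w) h_f = 0.85 × 23.1 × (800 − 395) × 130 = 1033783 N.
Remaining web compression depth: a_w = (T − C_f)/(0.85 f'_c b_w) = (3263400 − 1033783)/(0.85 × 23.1 × 395) = 287.48 mm.
M_n = C_f(d − h_f/2) + (T − C_f)(d − a_w/2) = 1033783 × (760 − 65) + 2229617 × (760 − 143.74) = 718.48 + 1374.02 = 2092.50 × 10⁶ N·mm.
M_n = 2092.50 kN·m.

M_n ≈ 2090 kN·m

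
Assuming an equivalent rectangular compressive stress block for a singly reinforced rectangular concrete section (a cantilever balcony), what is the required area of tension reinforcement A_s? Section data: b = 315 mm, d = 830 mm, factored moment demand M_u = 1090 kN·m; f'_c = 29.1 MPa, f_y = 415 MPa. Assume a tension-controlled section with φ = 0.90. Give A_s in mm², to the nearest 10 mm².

A_s ≈ 4040 mm²

M_n = M_u/φ = 1090/0.90 = 1211.11 kN·m.
With M_n = 0.85 f'_c a b (d − a/2), solve the quadratic for a:
a = d − √(d² − 2M_n/(0.85 f'_c b)) = 830 − √(830² − 2 × 1211.11×10⁶/(0.85 × 29.1 × 315)) = 215.17 mm.
A_s = 0.85 f'_c a b / f_y = 0.85 × 29.1 × 215.17 × 315 / 415 = 4039.8 mm².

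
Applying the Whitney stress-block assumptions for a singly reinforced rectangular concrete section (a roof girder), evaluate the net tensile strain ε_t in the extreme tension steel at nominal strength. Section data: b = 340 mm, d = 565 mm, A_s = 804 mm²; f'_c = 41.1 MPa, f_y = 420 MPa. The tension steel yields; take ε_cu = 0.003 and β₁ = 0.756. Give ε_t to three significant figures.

a = A_s f_y/(0.85 f'_c b) = 28.43 mm.
β₁ = 0.756, so c = a/β₁ = 28.43/0.756 = 37.61 mm.
From the linear strain diagram with ε_cu = 0.003: ε_t = 0.003 (d − c)/c = 0.003 × (565 − 37.61)/37.61 = 0.0421.
Since ε_t ≥ 0.005, the section is tension-controlled.

ε_t ≈ 0.0421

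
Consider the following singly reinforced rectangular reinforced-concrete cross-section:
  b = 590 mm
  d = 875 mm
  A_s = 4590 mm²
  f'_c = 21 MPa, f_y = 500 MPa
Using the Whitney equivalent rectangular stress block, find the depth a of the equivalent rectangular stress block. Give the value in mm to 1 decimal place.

T = A_s f_y = 4590 × 500 = 2295000 N = 2295 kN.
Setting C = 0.85 f'_c a b equal to T: a = 2295000/(0.85 × 21 × 590) = 217.9 mm.

a ≈ 217.9 mm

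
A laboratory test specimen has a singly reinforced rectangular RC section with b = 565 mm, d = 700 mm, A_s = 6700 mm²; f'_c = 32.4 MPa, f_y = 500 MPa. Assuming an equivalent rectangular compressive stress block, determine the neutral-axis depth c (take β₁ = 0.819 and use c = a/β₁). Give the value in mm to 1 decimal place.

c ≈ 262.9 mm

T = A_s f_y = 6700 × 500 = 3350000 N = 3350 kN.
Setting C = 0.85 f'_c a b equal to T: a = 3350000/(0.85 × 32.4 × 565) = 215.294 mm.
With β₁ = 0.819, c = a/β₁ = 215.294/0.819 = 262.9 mm.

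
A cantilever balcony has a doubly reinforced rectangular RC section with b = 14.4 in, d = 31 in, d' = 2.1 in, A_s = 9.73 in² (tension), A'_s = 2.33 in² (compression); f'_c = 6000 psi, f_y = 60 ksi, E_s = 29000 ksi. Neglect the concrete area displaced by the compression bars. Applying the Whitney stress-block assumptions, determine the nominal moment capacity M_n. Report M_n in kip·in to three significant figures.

Assume both steels yield.
a = (A_s − A'_s) f_y/(0.85 f'_c b) = (9.73 − 2.33) × 60/(0.85 × 6 × 14.4) = 6.046 in.
c = a/β₁ = 6.046/0.75 = 8.061 in; ε'_s = 0.003(c − d')/c = 0.0022 ≥ ε_y = 0.0021, so the compression steel yields.
M_n = (A_s − A'_s) f_y (d − a/2) + A'_s f_y (d − d') = 444 × (31 − 3.023) + 139.8 × (31 − 2.1) = 12421.8 + 4040.2 = 16462.0 kip·in.

M_n ≈ 16500 kip·in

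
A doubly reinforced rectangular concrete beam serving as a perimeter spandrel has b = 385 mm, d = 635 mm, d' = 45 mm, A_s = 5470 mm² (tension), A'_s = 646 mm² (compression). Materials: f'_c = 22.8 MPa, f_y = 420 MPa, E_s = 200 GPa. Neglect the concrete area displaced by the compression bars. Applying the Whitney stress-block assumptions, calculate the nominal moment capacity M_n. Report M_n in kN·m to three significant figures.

Assume both tension and compression steel yield.
Net tension couple steel: A_s − A'_s = 4824 mm².
a = (A_s − A'_s) f_y / (0.85 f'_c b) = 2026080/(0.85 × 22.8 × 385) = 271.55 mm.
c = a/β₁ = 271.55/0.85 = 319.47 mm; ε'_s = 0.003(c − d')/c = 0.0026 ≥ f_y/E_s = 0.0021, so compression steel does yield.
M_n = (A_s − A'_s) f_y (d − a/2) + A'_s f_y (d − d') = [2026080 × (635 − 135.775) + 271320 × (635 − 45)] × 10⁻⁶ = 1011.47 + 160.08 = 1171.55 kN·m.

M_n ≈ 1170 kN·m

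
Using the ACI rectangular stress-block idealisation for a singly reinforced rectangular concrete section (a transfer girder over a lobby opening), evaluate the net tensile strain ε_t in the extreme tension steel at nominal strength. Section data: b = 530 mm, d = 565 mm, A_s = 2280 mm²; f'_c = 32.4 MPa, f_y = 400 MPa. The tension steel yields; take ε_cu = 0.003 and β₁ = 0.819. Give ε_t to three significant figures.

a = A_s f_y/(0.85 f'_c b) = 62.48 mm.
β₁ = 0.819, so c = a/β₁ = 62.48/0.819 = 76.29 mm.
From the linear strain diagram with ε_cu = 0.003: ε_t = 0.003 (d − c)/c = 0.003 × (565 − 76.29)/76.29 = 0.0192.
Since ε_t ≥ 0.005, the section is tension-controlled.

ε_t ≈ 0.0192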